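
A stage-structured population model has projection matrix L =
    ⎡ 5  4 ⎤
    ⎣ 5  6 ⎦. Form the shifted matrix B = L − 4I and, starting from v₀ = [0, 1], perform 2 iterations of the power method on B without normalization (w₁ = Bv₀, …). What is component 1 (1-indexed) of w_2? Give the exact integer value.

B = L − 4I has rows (1, 4); (5, 2)
w1 = Bv₀ = (1·0 + 4·1; 5·0 + 2·1) = (4, 2)
w2 = Bw1 = (1·4 + 4·2; 5·4 + 2·2) = (12, 24)
Requested component of w2: 12

12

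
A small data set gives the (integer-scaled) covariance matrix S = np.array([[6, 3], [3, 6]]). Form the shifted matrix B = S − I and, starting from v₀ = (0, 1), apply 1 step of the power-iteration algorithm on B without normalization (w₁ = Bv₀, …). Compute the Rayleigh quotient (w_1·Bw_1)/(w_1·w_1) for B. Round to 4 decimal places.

7.6471

B = S − I has rows (5, 3); (3, 5)
w1 = Bv₀ = (3, 5)
Bw1 = (30, 34)
w1·Bw1 = 260; w1·w1 = 34; μ ≈ 260/34 = 7.6471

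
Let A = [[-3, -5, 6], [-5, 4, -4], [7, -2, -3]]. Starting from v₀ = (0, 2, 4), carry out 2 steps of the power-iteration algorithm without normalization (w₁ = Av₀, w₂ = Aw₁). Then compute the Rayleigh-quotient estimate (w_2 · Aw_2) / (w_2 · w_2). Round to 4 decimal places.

w1 = Av₀ = (14, -8, -16)
w2 = Aw1 = (-98, -38, 162)
Aw2 = (1456, -310, -1096)
w2·Aw2 = (-98)·1456 + (-38)·(-310) + 162·(-1096) = -308460; w2·w2 = (-98)·(-98) + (-38)·(-38) + 162·162 = 37292
λ ≈ -308460/37292 = -8.2715

-8.2715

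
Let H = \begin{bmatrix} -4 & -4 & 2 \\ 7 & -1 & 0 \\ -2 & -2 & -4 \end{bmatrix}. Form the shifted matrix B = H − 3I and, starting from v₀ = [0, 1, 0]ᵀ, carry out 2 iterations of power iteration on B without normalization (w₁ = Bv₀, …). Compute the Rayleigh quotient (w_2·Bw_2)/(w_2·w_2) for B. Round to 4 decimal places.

B = H − 3I has rows (-7, -4, 2); (7, -4, 0); (-2, -2, -7)
w1 = Bv₀ = (-4, -4, -2)
w2 = Bw1 = (40, -12, 30)
Bw2 = (-172, 328, -266)
w2·Bw2 = -18796; w2·w2 = 2644; μ ≈ -18796/2644 = -7.1089

μ ≈ -7.1089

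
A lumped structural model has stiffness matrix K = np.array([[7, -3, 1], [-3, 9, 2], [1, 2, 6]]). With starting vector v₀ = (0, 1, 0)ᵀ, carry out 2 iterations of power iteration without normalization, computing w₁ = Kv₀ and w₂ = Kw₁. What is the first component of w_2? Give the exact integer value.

-46

w1 = Kv₀ = (-3, 9, 2)
w2 = Kw1 = (-46, 94, 27)
The requested component of w2 is -46.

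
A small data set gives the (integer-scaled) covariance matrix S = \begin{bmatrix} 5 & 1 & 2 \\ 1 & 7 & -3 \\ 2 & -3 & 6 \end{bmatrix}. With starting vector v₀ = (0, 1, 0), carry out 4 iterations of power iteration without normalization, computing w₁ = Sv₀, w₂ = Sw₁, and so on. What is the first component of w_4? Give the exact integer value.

w1 = Sv₀ = (5·0 + 1·1 + 2·0; 1·0 + 7·1 + (-3)·0; 2·0 + (-3)·1 + 6·0) = (1, 7, -3)
w2 = Sw1 = (5·1 + 1·7 + 2·(-3); 1·1 + 7·7 + (-3)·(-3); 2·1 + (-3)·7 + 6·(-3)) = (6, 59, -37)
w3 = Sw2 = (15, 530, -387)
w4 = Sw3 = (-169, 4886, -3882)
The requested component of w4 is -169.

-169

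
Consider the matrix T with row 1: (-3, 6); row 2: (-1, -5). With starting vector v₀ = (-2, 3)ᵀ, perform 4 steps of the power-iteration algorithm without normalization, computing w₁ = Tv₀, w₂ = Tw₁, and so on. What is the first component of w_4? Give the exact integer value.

w1 = Tv₀ = (24, -13)
w2 = Tw1 = (-150, 41)
w3 = Tw2 = (696, -55)
w4 = Tw3 = (-2418, -421)
The requested component of w4 is -2418.

-2418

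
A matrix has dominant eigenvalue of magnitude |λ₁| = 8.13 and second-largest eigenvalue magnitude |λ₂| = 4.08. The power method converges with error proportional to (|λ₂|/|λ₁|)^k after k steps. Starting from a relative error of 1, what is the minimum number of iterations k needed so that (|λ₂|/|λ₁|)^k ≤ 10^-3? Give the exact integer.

11

|λ₂/λ₁| = 4.08/8.13 = 0.50185
Need k ≥ ln(10^-3) / ln(0.50185) = -6.9078 / -0.6895 ≈ 10.019
Smallest integer k satisfying the bound: 11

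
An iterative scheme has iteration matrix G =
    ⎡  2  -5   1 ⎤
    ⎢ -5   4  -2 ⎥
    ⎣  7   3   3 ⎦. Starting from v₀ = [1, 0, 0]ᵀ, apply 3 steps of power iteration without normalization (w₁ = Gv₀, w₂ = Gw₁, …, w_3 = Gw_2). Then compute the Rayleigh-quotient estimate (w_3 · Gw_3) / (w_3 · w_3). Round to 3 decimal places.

8.838

w1 = Gv₀ = (2·1 + (-5)·0 + 1·0; (-5)·1 + 4·0 + (-2)·0; 7·1 + 3·0 + 3·0) = (2, -5, 7)
w2 = Gw1 = (2·2 + (-5)·(-5) + 1·7; (-5)·2 + 4·(-5) + (-2)·7; 7·2 + 3·(-5) + 3·7) = (36, -44, 20)
w3 = Gw2 = (312, -396, 180)
Gw3 = (2784, -3504, 1536)
w3·Gw3 = 312·2784 + (-396)·(-3504) + 180·1536 = 2532672; w3·w3 = 312·312 + (-396)·(-396) + 180·180 = 286560
λ ≈ 2532672/286560 = 8.838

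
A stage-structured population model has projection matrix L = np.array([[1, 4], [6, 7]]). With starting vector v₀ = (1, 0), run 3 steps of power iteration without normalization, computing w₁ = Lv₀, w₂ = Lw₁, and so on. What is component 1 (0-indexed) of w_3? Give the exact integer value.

w1 = Lv₀ = (1·1 + 4·0; 6·1 + 7·0) = (1, 6)
w2 = Lw1 = (1·1 + 4·6; 6·1 + 7·6) = (25, 48)
w3 = Lw2 = (217, 486)
The requested component of w3 is 486.

486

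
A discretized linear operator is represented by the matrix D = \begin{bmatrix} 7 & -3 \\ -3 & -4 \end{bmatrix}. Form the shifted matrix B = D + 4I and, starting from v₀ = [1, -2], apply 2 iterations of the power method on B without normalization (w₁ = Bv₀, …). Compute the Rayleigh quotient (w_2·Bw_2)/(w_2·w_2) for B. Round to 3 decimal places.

B = D + 4I has rows (11, -3); (-3, 0)
w1 = Bv₀ = (17, -3)
w2 = Bw1 = (196, -51)
Bw2 = (2309, -588)
w2·Bw2 = 482552; w2·w2 = 41017; μ ≈ 482552/41017 = 11.765

μ ≈ 11.765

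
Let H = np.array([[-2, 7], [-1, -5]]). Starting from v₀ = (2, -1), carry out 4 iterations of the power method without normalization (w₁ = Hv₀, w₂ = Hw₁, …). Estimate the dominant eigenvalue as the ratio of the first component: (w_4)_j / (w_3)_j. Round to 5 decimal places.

-0.58772

w1 = Hv₀ = (-11, 3)
w2 = Hw1 = (43, -4)
w3 = Hw2 = (-114, -23)
w4 = Hw3 = (67, 229)
Ratio at component: 67 / -114 = -0.58772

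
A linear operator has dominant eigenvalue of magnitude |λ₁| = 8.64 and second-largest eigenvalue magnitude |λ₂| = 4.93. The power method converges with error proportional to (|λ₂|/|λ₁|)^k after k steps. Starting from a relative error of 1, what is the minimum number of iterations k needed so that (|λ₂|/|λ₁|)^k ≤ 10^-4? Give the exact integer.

17

|λ₂/λ₁| = 4.93/8.64 = 0.57060
Need k ≥ ln(10^-4) / ln(0.57060) = -9.2103 / -0.5611 ≈ 16.416
Smallest integer k satisfying the bound: 17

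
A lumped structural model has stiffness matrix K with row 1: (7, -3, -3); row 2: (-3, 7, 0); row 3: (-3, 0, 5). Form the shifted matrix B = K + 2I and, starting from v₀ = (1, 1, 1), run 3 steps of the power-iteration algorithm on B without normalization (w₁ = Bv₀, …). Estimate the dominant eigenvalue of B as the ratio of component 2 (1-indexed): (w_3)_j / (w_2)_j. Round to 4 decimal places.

B = K + 2I has rows (9, -3, -3); (-3, 9, 0); (-3, 0, 7)
w1 = Bv₀ = (9·1 + (-3)·1 + (-3)·1; (-3)·1 + 9·1 + 0·1; (-3)·1 + 0·1 + 7·1) = (3, 6, 4)
w2 = Bw1 = (9·3 + (-3)·6 + (-3)·4; (-3)·3 + 9·6 + 0·4; (-3)·3 + 0·6 + 7·4) = (-3, 45, 19)
w3 = Bw2 = (-219, 414, 142)
Ratio: 414/45 = 9.2000

μ ≈ 9.2000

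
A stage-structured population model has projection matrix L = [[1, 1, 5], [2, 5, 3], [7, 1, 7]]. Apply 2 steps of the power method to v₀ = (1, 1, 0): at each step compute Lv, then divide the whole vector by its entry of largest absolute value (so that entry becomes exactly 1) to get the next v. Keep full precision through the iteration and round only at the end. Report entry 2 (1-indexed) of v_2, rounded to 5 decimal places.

Lv0 = (2.000000, 7.000000, 8.000000); divide by 8.000000 → v1 = (0.250000, 0.875000, 1.000000)
Lv1 = (6.125000, 7.875000, 9.625000); divide by 9.625000 → v2 = (0.636364, 0.818182, 1.000000)
Requested entry of v2: 63/77 = 0.81818

0.81818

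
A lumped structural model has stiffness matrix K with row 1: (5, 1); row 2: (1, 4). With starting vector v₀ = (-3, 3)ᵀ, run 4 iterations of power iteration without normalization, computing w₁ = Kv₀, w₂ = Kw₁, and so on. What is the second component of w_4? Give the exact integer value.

w1 = Kv₀ = (-12, 9)
w2 = Kw1 = (-51, 24)
w3 = Kw2 = (-231, 45)
w4 = Kw3 = (-1110, -51)
The requested component of w4 is -51.

-51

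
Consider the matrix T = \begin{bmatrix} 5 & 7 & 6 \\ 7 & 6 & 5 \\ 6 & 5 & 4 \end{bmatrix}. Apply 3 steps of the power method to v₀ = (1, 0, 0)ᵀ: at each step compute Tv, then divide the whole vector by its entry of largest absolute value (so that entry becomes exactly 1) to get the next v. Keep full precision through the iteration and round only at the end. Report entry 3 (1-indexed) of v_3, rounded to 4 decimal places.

0.8352

Tv0 = (5.00000, 7.00000, 6.00000); divide by 7.00000 → v1 = (0.71429, 1.00000, 0.85714)
Tv1 = (15.71429, 15.28571, 12.71429); divide by 15.71429 → v2 = (1.00000, 0.97273, 0.80909)
Tv2 = (16.66364, 16.88182, 14.10000); divide by 16.88182 → v3 = (0.98708, 1.00000, 0.83522)
Requested entry of v3: 1551/1857 = 0.8352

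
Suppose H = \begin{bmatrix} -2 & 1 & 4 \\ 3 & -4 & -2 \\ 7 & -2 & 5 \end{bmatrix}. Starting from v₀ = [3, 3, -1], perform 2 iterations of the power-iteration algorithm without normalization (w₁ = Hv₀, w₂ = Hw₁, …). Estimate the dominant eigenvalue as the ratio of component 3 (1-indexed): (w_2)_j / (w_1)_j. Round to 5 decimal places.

w1 = Hv₀ = (-7, -1, 10)
w2 = Hw1 = (53, -37, 3)
Ratio at component: 3 / 10 = 0.30000

λ ≈ 0.30000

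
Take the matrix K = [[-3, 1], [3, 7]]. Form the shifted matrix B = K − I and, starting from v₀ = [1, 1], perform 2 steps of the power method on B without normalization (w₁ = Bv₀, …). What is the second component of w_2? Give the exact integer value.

B = K − I has rows (-4, 1); (3, 6)
w1 = Bv₀ = ((-4)·1 + 1·1; 3·1 + 6·1) = (-3, 9)
w2 = Bw1 = ((-4)·(-3) + 1·9; 3·(-3) + 6·9) = (21, 45)
Requested component of w2: 45

45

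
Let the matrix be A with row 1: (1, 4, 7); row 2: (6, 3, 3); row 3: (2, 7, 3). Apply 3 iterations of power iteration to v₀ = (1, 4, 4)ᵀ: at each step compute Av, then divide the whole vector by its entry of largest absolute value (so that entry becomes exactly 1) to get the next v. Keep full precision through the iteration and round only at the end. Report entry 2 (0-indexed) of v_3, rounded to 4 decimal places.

1.0000

Av0 = (45.00000, 30.00000, 42.00000); divide by 45.00000 → v1 = (1.00000, 0.66667, 0.93333)
Av1 = (10.20000, 10.80000, 9.46667); divide by 10.80000 → v2 = (0.94444, 1.00000, 0.87654)
Av2 = (11.08025, 11.29630, 11.51852); divide by 11.51852 → v3 = (0.96195, 0.98071, 1.00000)
Requested entry of v3: 5598/5598 = 1.0000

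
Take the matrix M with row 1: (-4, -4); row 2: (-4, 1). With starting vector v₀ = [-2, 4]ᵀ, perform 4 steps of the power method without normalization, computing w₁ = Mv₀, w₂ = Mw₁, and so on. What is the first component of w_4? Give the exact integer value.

w1 = Mv₀ = (-8, 12)
w2 = Mw1 = (-16, 44)
w3 = Mw2 = (-112, 108)
w4 = Mw3 = (16, 556)
The requested component of w4 is 16.

16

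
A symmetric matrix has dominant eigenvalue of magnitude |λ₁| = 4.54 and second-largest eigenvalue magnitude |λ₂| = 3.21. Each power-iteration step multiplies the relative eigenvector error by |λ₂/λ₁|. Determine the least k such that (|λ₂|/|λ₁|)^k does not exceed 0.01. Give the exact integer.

|λ₂/λ₁| = 3.21/4.54 = 0.70705
Need k ≥ ln(0.01) / ln(0.70705) = -4.6052 / -0.3467 ≈ 13.285
Smallest integer k satisfying the bound: 14

14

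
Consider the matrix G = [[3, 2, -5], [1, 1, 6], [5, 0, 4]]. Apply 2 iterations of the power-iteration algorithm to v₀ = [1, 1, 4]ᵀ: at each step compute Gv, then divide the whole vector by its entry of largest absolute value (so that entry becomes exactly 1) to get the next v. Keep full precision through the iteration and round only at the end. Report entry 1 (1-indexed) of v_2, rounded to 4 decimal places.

Gv0 = (-15.00000, 26.00000, 21.00000); divide by 26.00000 → v1 = (-0.57692, 1.00000, 0.80769)
Gv1 = (-3.76923, 5.26923, 0.34615); divide by 5.26923 → v2 = (-0.71533, 1.00000, 0.06569)
Requested entry of v2: -98/137 = -0.7153

-0.7153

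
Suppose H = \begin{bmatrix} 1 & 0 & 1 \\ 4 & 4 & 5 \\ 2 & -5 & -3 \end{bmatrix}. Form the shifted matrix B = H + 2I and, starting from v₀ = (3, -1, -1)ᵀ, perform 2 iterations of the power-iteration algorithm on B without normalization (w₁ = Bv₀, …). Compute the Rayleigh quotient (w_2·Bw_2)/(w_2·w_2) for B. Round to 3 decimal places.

μ ≈ 6.927

B = H + 2I has rows (3, 0, 1); (4, 6, 5); (2, -5, -1)
w1 = Bv₀ = (8, 1, 12)
w2 = Bw1 = (36, 98, -1)
Bw2 = (107, 727, -417)
w2·Bw2 = 75515; w2·w2 = 10901; μ ≈ 75515/10901 = 6.927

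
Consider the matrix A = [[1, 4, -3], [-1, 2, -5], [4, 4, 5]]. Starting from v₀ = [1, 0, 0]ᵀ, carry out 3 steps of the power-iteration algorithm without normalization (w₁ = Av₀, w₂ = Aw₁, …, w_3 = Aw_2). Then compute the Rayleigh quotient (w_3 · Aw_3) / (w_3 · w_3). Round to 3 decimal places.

w1 = Av₀ = (1, -1, 4)
w2 = Aw1 = (-15, -23, 20)
w3 = Aw2 = (-167, -131, -52)
Aw3 = (-535, 165, -1452)
w3·Aw3 = (-167)·(-535) + (-131)·165 + (-52)·(-1452) = 143234; w3·w3 = (-167)·(-167) + (-131)·(-131) + (-52)·(-52) = 47754
λ ≈ 143234/47754 = 2.999

2.999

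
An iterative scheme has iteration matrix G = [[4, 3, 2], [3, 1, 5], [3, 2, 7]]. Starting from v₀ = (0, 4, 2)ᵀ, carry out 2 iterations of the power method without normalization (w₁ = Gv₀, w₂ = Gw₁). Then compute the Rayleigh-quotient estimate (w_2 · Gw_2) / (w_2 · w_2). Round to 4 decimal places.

w1 = Gv₀ = (4·0 + 3·4 + 2·2; 3·0 + 1·4 + 5·2; 3·0 + 2·4 + 7·2) = (16, 14, 22)
w2 = Gw1 = (4·16 + 3·14 + 2·22; 3·16 + 1·14 + 5·22; 3·16 + 2·14 + 7·22) = (150, 172, 230)
Gw2 = (1576, 1772, 2404)
w2·Gw2 = 150·1576 + 172·1772 + 230·2404 = 1094104; w2·w2 = 150·150 + 172·172 + 230·230 = 104984
λ ≈ 1094104/104984 = 10.4216

10.4216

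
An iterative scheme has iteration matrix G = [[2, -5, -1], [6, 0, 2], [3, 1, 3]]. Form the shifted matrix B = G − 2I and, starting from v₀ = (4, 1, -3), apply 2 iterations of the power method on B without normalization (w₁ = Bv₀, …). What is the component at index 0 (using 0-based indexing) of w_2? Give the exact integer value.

B = G − 2I has rows (0, -5, -1); (6, -2, 2); (3, 1, 1)
w1 = Bv₀ = (0·4 + (-5)·1 + (-1)·(-3); 6·4 + (-2)·1 + 2·(-3); 3·4 + 1·1 + 1·(-3)) = (-2, 16, 10)
w2 = Bw1 = (0·(-2) + (-5)·16 + (-1)·10; 6·(-2) + (-2)·16 + 2·10; 3·(-2) + 1·16 + 1·10) = (-90, -24, 20)
Requested component of w2: -90

-90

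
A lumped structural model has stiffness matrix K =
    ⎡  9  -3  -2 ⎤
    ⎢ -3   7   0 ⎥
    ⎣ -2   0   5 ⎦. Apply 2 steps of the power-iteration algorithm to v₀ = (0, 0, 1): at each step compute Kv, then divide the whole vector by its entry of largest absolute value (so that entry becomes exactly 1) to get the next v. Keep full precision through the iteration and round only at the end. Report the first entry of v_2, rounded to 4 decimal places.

-0.9655

Kv0 = (-2.00000, 0.00000, 5.00000); divide by 5.00000 → v1 = (-0.40000, 0.00000, 1.00000)
Kv1 = (-5.60000, 1.20000, 5.80000); divide by 5.80000 → v2 = (-0.96552, 0.20690, 1.00000)
Requested entry of v2: -28/29 = -0.9655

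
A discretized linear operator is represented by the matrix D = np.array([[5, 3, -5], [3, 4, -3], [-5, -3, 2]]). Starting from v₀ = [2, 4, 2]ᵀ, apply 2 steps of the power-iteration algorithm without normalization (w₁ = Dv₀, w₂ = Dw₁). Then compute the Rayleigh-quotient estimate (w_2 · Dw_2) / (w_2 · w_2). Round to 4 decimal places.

11.1586

w1 = Dv₀ = (12, 16, -18)
w2 = Dw1 = (198, 154, -144)
Dw2 = (2172, 1642, -1740)
w2·Dw2 = 198·2172 + 154·1642 + (-144)·(-1740) = 933484; w2·w2 = 198·198 + 154·154 + (-144)·(-144) = 83656
λ ≈ 933484/83656 = 11.1586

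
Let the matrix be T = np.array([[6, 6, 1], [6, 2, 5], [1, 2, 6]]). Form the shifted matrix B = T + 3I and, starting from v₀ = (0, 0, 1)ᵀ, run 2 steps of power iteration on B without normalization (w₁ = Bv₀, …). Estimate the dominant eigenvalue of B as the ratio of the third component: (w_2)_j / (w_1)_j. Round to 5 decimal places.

μ ≈ 10.22222

B = T + 3I has rows (9, 6, 1); (6, 5, 5); (1, 2, 9)
w1 = Bv₀ = (9·0 + 6·0 + 1·1; 6·0 + 5·0 + 5·1; 1·0 + 2·0 + 9·1) = (1, 5, 9)
w2 = Bw1 = (9·1 + 6·5 + 1·9; 6·1 + 5·5 + 5·9; 1·1 + 2·5 + 9·9) = (48, 76, 92)
Ratio: 92/9 = 10.22222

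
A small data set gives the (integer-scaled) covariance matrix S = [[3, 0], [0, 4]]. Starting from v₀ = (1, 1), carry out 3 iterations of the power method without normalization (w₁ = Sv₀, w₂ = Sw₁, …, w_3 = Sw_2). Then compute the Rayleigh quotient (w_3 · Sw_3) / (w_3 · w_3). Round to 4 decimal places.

λ ≈ 3.8489

w1 = Sv₀ = (3·1 + 0·1; 0·1 + 4·1) = (3, 4)
w2 = Sw1 = (3·3 + 0·4; 0·3 + 4·4) = (9, 16)
w3 = Sw2 = (27, 64)
Sw3 = (81, 256)
w3·Sw3 = 27·81 + 64·256 = 18571; w3·w3 = 27·27 + 64·64 = 4825
λ ≈ 18571/4825 = 3.8489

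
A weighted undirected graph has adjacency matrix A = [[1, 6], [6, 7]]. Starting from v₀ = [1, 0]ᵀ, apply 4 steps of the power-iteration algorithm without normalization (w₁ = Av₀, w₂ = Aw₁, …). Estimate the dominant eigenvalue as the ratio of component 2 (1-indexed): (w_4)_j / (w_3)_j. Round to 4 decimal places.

λ ≈ 10.4946

w1 = Av₀ = (1·1 + 6·0; 6·1 + 7·0) = (1, 6)
w2 = Aw1 = (1·1 + 6·6; 6·1 + 7·6) = (37, 48)
w3 = Aw2 = (325, 558)
w4 = Aw3 = (3673, 5856)
Ratio at component: 5856 / 558 = 10.4946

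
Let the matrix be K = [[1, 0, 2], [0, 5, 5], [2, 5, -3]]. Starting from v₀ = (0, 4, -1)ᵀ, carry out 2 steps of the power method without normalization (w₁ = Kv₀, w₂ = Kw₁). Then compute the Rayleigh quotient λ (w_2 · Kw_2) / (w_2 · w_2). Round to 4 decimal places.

λ ≈ 4.9047

w1 = Kv₀ = (1·0 + 0·4 + 2·(-1); 0·0 + 5·4 + 5·(-1); 2·0 + 5·4 + (-3)·(-1)) = (-2, 15, 23)
w2 = Kw1 = (1·(-2) + 0·15 + 2·23; 0·(-2) + 5·15 + 5·23; 2·(-2) + 5·15 + (-3)·23) = (44, 190, 2)
Kw2 = (48, 960, 1032)
w2·Kw2 = 44·48 + 190·960 + 2·1032 = 186576; w2·w2 = 44·44 + 190·190 + 2·2 = 38040
λ ≈ 186576/38040 = 4.9047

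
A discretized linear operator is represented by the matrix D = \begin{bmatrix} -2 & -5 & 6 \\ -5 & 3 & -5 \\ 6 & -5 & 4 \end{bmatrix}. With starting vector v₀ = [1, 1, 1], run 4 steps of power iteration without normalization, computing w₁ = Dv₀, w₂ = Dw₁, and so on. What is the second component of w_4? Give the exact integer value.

w1 = Dv₀ = ((-2)·1 + (-5)·1 + 6·1; (-5)·1 + 3·1 + (-5)·1; 6·1 + (-5)·1 + 4·1) = (-1, -7, 5)
w2 = Dw1 = ((-2)·(-1) + (-5)·(-7) + 6·5; (-5)·(-1) + 3·(-7) + (-5)·5; 6·(-1) + (-5)·(-7) + 4·5) = (67, -41, 49)
w3 = Dw2 = (365, -703, 803)
w4 = Dw3 = (7603, -7949, 8917)
The requested component of w4 is -7949.

-7949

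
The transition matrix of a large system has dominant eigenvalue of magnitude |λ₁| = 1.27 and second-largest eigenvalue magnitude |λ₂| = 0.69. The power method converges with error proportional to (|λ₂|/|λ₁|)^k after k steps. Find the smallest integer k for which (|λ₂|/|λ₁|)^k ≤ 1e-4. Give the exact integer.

16

|λ₂/λ₁| = 0.69/1.27 = 0.54331
Need k ≥ ln(1e-4) / ln(0.54331) = -9.2103 / -0.6101 ≈ 15.097
Smallest integer k satisfying the bound: 16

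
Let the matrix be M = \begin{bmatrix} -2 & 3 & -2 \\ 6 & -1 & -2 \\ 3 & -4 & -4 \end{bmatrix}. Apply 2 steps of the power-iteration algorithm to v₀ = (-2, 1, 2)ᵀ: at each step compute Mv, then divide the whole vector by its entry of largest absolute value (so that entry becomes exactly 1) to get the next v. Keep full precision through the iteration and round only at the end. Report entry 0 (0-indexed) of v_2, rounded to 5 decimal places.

Mv0 = (3.000000, -17.000000, -18.000000); divide by -18.000000 → v1 = (-0.166667, 0.944444, 1.000000)
Mv1 = (1.166667, -3.944444, -8.277778); divide by -8.277778 → v2 = (-0.140940, 0.476510, 1.000000)
Requested entry of v2: -21/149 = -0.14094

-0.14094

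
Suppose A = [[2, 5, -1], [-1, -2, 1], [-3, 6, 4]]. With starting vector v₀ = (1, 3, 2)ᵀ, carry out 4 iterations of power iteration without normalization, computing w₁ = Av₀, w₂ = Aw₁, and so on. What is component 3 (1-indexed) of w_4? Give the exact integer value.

803

w1 = Av₀ = (15, -5, 23)
w2 = Aw1 = (-18, 18, 17)
w3 = Aw2 = (37, -1, 230)
w4 = Aw3 = (-161, 195, 803)
The requested component of w4 is 803.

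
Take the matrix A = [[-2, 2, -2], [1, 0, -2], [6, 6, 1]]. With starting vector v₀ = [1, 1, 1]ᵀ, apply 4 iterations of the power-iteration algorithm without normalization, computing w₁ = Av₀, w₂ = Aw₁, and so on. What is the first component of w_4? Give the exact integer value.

602

w1 = Av₀ = ((-2)·1 + 2·1 + (-2)·1; 1·1 + 0·1 + (-2)·1; 6·1 + 6·1 + 1·1) = (-2, -1, 13)
w2 = Aw1 = ((-2)·(-2) + 2·(-1) + (-2)·13; 1·(-2) + 0·(-1) + (-2)·13; 6·(-2) + 6·(-1) + 1·13) = (-24, -28, -5)
w3 = Aw2 = (2, -14, -317)
w4 = Aw3 = (602, 636, -389)
The requested component of w4 is 602.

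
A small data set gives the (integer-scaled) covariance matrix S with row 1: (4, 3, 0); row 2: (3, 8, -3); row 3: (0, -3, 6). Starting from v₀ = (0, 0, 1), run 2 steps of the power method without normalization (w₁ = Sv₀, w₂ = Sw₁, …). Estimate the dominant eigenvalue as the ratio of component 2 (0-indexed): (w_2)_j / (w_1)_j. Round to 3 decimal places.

7.500

w1 = Sv₀ = (4·0 + 3·0 + 0·1; 3·0 + 8·0 + (-3)·1; 0·0 + (-3)·0 + 6·1) = (0, -3, 6)
w2 = Sw1 = (4·0 + 3·(-3) + 0·6; 3·0 + 8·(-3) + (-3)·6; 0·0 + (-3)·(-3) + 6·6) = (-9, -42, 45)
Ratio at component: 45 / 6 = 7.500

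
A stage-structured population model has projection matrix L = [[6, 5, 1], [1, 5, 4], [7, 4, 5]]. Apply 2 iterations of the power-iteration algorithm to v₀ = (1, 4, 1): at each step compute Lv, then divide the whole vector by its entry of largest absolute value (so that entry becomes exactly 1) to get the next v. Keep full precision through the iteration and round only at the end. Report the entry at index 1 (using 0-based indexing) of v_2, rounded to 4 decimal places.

Lv0 = (27.00000, 25.00000, 28.00000); divide by 28.00000 → v1 = (0.96429, 0.89286, 1.00000)
Lv1 = (11.25000, 9.42857, 15.32143); divide by 15.32143 → v2 = (0.73427, 0.61538, 1.00000)
Requested entry of v2: 264/429 = 0.6154

0.6154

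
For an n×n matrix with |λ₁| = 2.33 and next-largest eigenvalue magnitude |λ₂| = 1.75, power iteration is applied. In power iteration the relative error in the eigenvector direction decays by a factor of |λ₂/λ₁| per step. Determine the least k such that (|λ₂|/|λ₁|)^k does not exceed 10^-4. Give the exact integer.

33

|λ₂/λ₁| = 1.75/2.33 = 0.75107
Need k ≥ ln(10^-4) / ln(0.75107) = -9.2103 / -0.2863 ≈ 32.176
Smallest integer k satisfying the bound: 33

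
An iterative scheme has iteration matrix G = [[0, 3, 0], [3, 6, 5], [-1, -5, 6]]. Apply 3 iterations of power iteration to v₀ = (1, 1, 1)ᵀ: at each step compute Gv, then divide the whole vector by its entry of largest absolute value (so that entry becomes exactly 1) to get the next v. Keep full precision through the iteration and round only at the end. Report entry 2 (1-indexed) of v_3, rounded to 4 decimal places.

Gv0 = (3.00000, 14.00000, 0.00000); divide by 14.00000 → v1 = (0.21429, 1.00000, 0.00000)
Gv1 = (3.00000, 6.64286, -5.21429); divide by 6.64286 → v2 = (0.45161, 1.00000, -0.78495)
Gv2 = (3.00000, 3.43011, -10.16129); divide by -10.16129 → v3 = (-0.29524, -0.33757, 1.00000)
Requested entry of v3: 319/-945 = -0.3376

-0.3376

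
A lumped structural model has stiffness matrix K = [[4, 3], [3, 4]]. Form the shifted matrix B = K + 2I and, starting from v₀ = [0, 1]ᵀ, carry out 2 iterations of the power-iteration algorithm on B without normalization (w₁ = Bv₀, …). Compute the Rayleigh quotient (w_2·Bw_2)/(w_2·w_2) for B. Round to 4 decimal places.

μ ≈ 8.9268

B = K + 2I has rows (6, 3); (3, 6)
w1 = Bv₀ = (3, 6)
w2 = Bw1 = (36, 45)
Bw2 = (351, 378)
w2·Bw2 = 29646; w2·w2 = 3321; μ ≈ 29646/3321 = 8.9268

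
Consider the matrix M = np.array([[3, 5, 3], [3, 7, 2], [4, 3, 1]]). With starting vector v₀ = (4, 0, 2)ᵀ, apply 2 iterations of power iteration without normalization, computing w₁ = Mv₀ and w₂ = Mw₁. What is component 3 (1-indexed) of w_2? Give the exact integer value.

w1 = Mv₀ = (3·4 + 5·0 + 3·2; 3·4 + 7·0 + 2·2; 4·4 + 3·0 + 1·2) = (18, 16, 18)
w2 = Mw1 = (3·18 + 5·16 + 3·18; 3·18 + 7·16 + 2·18; 4·18 + 3·16 + 1·18) = (188, 202, 138)
The requested component of w2 is 138.

138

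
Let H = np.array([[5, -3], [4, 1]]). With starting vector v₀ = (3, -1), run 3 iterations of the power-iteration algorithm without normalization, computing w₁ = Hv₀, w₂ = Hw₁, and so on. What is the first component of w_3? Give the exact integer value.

36

w1 = Hv₀ = (5·3 + (-3)·(-1); 4·3 + 1·(-1)) = (18, 11)
w2 = Hw1 = (5·18 + (-3)·11; 4·18 + 1·11) = (57, 83)
w3 = Hw2 = (36, 311)
The requested component of w3 is 36.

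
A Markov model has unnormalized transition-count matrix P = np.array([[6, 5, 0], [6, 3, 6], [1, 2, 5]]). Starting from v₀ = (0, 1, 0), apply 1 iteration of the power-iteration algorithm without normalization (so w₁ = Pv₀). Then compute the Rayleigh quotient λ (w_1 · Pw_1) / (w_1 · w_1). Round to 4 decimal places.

11.0526

w1 = Pv₀ = (6·0 + 5·1 + 0·0; 6·0 + 3·1 + 6·0; 1·0 + 2·1 + 5·0) = (5, 3, 2)
Pw1 = (45, 51, 21)
w1·Pw1 = 5·45 + 3·51 + 2·21 = 420; w1·w1 = 5·5 + 3·3 + 2·2 = 38
λ ≈ 420/38 = 11.0526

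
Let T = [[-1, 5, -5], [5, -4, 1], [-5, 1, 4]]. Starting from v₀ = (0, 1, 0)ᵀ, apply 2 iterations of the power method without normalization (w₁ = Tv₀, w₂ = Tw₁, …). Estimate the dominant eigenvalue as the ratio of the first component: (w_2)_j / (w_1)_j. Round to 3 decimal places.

w1 = Tv₀ = ((-1)·0 + 5·1 + (-5)·0; 5·0 + (-4)·1 + 1·0; (-5)·0 + 1·1 + 4·0) = (5, -4, 1)
w2 = Tw1 = ((-1)·5 + 5·(-4) + (-5)·1; 5·5 + (-4)·(-4) + 1·1; (-5)·5 + 1·(-4) + 4·1) = (-30, 42, -25)
Ratio at component: -30 / 5 = -6.000

λ ≈ -6.000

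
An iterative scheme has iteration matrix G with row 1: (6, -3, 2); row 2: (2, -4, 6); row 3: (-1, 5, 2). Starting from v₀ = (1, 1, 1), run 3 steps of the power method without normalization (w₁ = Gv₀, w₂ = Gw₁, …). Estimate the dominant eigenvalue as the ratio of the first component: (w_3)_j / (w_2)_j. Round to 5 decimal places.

w1 = Gv₀ = (6·1 + (-3)·1 + 2·1; 2·1 + (-4)·1 + 6·1; (-1)·1 + 5·1 + 2·1) = (5, 4, 6)
w2 = Gw1 = (6·5 + (-3)·4 + 2·6; 2·5 + (-4)·4 + 6·6; (-1)·5 + 5·4 + 2·6) = (30, 30, 27)
w3 = Gw2 = (144, 102, 174)
Ratio at component: 144 / 30 = 4.80000

λ ≈ 4.80000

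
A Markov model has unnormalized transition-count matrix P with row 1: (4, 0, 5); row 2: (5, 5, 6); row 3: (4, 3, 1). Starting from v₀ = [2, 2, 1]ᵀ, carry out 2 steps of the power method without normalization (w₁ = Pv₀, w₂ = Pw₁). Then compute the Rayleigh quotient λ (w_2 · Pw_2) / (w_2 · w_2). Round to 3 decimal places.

w1 = Pv₀ = (13, 26, 15)
w2 = Pw1 = (127, 285, 145)
Pw2 = (1233, 2930, 1508)
w2·Pw2 = 127·1233 + 285·2930 + 145·1508 = 1210301; w2·w2 = 127·127 + 285·285 + 145·145 = 118379
λ ≈ 1210301/118379 = 10.224

λ ≈ 10.224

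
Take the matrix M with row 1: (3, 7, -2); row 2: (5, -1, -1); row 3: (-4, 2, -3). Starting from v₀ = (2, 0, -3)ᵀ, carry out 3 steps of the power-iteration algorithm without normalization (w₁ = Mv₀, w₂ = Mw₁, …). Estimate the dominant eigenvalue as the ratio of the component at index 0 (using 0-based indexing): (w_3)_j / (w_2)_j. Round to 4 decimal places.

λ ≈ 5.9760

w1 = Mv₀ = (3·2 + 7·0 + (-2)·(-3); 5·2 + (-1)·0 + (-1)·(-3); (-4)·2 + 2·0 + (-3)·(-3)) = (12, 13, 1)
w2 = Mw1 = (3·12 + 7·13 + (-2)·1; 5·12 + (-1)·13 + (-1)·1; (-4)·12 + 2·13 + (-3)·1) = (125, 46, -25)
w3 = Mw2 = (747, 604, -333)
Ratio at component: 747 / 125 = 5.9760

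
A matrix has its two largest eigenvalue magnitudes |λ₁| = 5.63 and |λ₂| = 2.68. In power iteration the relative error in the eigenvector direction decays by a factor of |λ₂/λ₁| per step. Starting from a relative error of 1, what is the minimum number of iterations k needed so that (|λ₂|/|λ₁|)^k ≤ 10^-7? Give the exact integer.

22

|λ₂/λ₁| = 2.68/5.63 = 0.47602
Need k ≥ ln(10^-7) / ln(0.47602) = -16.1181 / -0.7423 ≈ 21.714
Smallest integer k satisfying the bound: 22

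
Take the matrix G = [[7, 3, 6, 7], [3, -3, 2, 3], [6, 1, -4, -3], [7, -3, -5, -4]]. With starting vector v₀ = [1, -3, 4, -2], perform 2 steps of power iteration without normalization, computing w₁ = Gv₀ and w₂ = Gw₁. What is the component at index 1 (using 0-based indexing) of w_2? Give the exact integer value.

w1 = Gv₀ = (8, 14, -7, 4)
w2 = Gw1 = (84, -20, 78, 33)
The requested component of w2 is -20.

-20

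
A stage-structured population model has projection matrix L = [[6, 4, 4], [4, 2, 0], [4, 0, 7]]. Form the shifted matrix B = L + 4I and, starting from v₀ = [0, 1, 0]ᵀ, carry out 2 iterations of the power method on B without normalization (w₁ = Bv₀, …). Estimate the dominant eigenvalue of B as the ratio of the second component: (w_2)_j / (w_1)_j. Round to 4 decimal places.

B = L + 4I has rows (10, 4, 4); (4, 6, 0); (4, 0, 11)
w1 = Bv₀ = (4, 6, 0)
w2 = Bw1 = (64, 52, 16)
Ratio: 52/6 = 8.6667

μ ≈ 8.6667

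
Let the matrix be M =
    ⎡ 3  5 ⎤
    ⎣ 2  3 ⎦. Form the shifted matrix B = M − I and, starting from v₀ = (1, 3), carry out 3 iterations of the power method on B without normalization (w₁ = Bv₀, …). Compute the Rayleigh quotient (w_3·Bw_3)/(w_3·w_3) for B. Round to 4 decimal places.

μ ≈ 5.1419

B = M − I has rows (2, 5); (2, 2)
w1 = Bv₀ = (17, 8)
w2 = Bw1 = (74, 50)
w3 = Bw2 = (398, 248)
Bw3 = (2036, 1292)
w3·Bw3 = 1130744; w3·w3 = 219908; μ ≈ 1130744/219908 = 5.1419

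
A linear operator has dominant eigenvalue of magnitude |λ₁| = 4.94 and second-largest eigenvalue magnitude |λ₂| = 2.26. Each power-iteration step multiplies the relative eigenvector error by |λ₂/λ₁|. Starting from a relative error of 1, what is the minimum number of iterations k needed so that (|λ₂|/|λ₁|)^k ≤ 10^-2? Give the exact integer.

6

|λ₂/λ₁| = 2.26/4.94 = 0.45749
Need k ≥ ln(10^-2) / ln(0.45749) = -4.6052 / -0.7820 ≈ 5.889
Smallest integer k satisfying the bound: 6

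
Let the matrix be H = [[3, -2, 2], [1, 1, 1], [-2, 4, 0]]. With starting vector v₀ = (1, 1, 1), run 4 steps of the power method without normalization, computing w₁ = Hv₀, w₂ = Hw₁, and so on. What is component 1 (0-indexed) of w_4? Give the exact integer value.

w1 = Hv₀ = (3, 3, 2)
w2 = Hw1 = (7, 8, 6)
w3 = Hw2 = (17, 21, 18)
w4 = Hw3 = (45, 56, 50)
The requested component of w4 is 56.

56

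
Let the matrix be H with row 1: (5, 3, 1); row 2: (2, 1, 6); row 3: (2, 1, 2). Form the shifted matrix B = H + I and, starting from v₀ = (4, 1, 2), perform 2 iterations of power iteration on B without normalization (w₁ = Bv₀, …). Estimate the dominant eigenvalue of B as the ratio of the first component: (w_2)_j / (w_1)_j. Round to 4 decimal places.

8.7931

B = H + I has rows (6, 3, 1); (2, 2, 6); (2, 1, 3)
w1 = Bv₀ = (29, 22, 15)
w2 = Bw1 = (255, 192, 125)
Ratio: 255/29 = 8.7931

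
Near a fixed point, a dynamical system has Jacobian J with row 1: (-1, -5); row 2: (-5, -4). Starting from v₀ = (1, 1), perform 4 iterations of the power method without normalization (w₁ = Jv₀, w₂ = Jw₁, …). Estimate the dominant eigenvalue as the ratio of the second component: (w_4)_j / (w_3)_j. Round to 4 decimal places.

-7.6705

w1 = Jv₀ = ((-1)·1 + (-5)·1; (-5)·1 + (-4)·1) = (-6, -9)
w2 = Jw1 = ((-1)·(-6) + (-5)·(-9); (-5)·(-6) + (-4)·(-9)) = (51, 66)
w3 = Jw2 = (-381, -519)
w4 = Jw3 = (2976, 3981)
Ratio at component: 3981 / -519 = -7.6705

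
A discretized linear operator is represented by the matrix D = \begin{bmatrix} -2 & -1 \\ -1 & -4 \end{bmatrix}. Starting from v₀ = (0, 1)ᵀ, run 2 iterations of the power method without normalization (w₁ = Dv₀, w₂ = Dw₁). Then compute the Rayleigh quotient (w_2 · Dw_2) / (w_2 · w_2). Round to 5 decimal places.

-4.40615

w1 = Dv₀ = (-1, -4)
w2 = Dw1 = (6, 17)
Dw2 = (-29, -74)
w2·Dw2 = 6·(-29) + 17·(-74) = -1432; w2·w2 = 6·6 + 17·17 = 325
λ ≈ -1432/325 = -4.40615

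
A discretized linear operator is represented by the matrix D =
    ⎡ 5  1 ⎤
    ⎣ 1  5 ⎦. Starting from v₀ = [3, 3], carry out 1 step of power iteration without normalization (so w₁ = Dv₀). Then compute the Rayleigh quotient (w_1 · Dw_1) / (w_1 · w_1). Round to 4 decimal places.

w1 = Dv₀ = (5·3 + 1·3; 1·3 + 5·3) = (18, 18)
Dw1 = (108, 108)
w1·Dw1 = 18·108 + 18·108 = 3888; w1·w1 = 18·18 + 18·18 = 648
λ ≈ 3888/648 = 6.0000

6.0000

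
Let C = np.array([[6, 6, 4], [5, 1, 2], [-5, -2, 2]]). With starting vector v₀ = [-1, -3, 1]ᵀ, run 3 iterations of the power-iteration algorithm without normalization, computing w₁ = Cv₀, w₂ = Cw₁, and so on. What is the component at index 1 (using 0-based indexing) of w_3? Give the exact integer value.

w1 = Cv₀ = (6·(-1) + 6·(-3) + 4·1; 5·(-1) + 1·(-3) + 2·1; (-5)·(-1) + (-2)·(-3) + 2·1) = (-20, -6, 13)
w2 = Cw1 = (6·(-20) + 6·(-6) + 4·13; 5·(-20) + 1·(-6) + 2·13; (-5)·(-20) + (-2)·(-6) + 2·13) = (-104, -80, 138)
w3 = Cw2 = (-552, -324, 956)
The requested component of w3 is -324.

-324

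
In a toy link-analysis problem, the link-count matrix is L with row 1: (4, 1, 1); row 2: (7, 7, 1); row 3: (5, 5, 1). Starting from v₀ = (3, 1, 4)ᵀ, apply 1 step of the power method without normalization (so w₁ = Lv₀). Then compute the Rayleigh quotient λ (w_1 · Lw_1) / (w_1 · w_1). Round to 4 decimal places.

10.7507

w1 = Lv₀ = (4·3 + 1·1 + 1·4; 7·3 + 7·1 + 1·4; 5·3 + 5·1 + 1·4) = (17, 32, 24)
Lw1 = (124, 367, 269)
w1·Lw1 = 17·124 + 32·367 + 24·269 = 20308; w1·w1 = 17·17 + 32·32 + 24·24 = 1889
λ ≈ 20308/1889 = 10.7507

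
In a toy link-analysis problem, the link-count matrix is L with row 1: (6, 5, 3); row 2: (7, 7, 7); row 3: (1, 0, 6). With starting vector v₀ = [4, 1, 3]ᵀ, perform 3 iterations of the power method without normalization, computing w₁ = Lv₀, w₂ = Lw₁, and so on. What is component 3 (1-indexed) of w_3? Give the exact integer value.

w1 = Lv₀ = (6·4 + 5·1 + 3·3; 7·4 + 7·1 + 7·3; 1·4 + 0·1 + 6·3) = (38, 56, 22)
w2 = Lw1 = (6·38 + 5·56 + 3·22; 7·38 + 7·56 + 7·22; 1·38 + 0·56 + 6·22) = (574, 812, 170)
w3 = Lw2 = (8014, 10892, 1594)
The requested component of w3 is 1594.

1594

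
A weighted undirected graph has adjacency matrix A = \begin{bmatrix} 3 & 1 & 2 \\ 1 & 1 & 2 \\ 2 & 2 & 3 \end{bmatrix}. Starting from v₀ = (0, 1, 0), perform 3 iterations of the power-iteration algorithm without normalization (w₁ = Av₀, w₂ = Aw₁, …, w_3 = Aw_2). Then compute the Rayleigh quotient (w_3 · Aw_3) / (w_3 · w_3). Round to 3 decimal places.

λ ≈ 5.931

w1 = Av₀ = (3·0 + 1·1 + 2·0; 1·0 + 1·1 + 2·0; 2·0 + 2·1 + 3·0) = (1, 1, 2)
w2 = Aw1 = (3·1 + 1·1 + 2·2; 1·1 + 1·1 + 2·2; 2·1 + 2·1 + 3·2) = (8, 6, 10)
w3 = Aw2 = (50, 34, 58)
Aw3 = (300, 200, 342)
w3·Aw3 = 50·300 + 34·200 + 58·342 = 41636; w3·w3 = 50·50 + 34·34 + 58·58 = 7020
λ ≈ 41636/7020 = 5.931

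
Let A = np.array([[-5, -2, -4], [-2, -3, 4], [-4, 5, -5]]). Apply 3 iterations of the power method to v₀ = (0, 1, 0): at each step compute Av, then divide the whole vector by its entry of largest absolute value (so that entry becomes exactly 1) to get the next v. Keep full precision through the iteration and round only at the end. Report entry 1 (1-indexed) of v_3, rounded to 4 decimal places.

Av0 = (-2.00000, -3.00000, 5.00000); divide by 5.00000 → v1 = (-0.40000, -0.60000, 1.00000)
Av1 = (-0.80000, 6.60000, -6.40000); divide by 6.60000 → v2 = (-0.12121, 1.00000, -0.96970)
Av2 = (2.48485, -6.63636, 10.33333); divide by 10.33333 → v3 = (0.24047, -0.64223, 1.00000)
Requested entry of v3: 82/341 = 0.2405

0.2405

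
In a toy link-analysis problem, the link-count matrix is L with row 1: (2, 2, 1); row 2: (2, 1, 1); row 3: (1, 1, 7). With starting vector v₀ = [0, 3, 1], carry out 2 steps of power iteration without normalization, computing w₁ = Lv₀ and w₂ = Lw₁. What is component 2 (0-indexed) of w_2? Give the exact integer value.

w1 = Lv₀ = (7, 4, 10)
w2 = Lw1 = (32, 28, 81)
The requested component of w2 is 81.

81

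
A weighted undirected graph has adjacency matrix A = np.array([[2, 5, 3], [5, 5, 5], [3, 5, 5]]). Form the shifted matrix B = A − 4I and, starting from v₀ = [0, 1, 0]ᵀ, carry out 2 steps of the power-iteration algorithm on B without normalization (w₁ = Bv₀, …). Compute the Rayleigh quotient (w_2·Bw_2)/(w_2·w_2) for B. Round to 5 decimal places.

μ ≈ 6.72760

B = A − 4I has rows (-2, 5, 3); (5, 1, 5); (3, 5, 1)
w1 = Bv₀ = ((-2)·0 + 5·1 + 3·0; 5·0 + 1·1 + 5·0; 3·0 + 5·1 + 1·0) = (5, 1, 5)
w2 = Bw1 = ((-2)·5 + 5·1 + 3·5; 5·5 + 1·1 + 5·5; 3·5 + 5·1 + 1·5) = (10, 51, 25)
Bw2 = (310, 226, 310)
w2·Bw2 = 22376; w2·w2 = 3326; μ ≈ 22376/3326 = 6.72760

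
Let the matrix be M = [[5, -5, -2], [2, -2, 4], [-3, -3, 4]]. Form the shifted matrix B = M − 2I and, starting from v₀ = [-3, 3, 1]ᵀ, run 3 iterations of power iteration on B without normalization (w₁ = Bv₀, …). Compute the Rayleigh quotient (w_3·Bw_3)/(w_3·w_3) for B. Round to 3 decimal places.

B = M − 2I has rows (3, -5, -2); (2, -4, 4); (-3, -3, 2)
w1 = Bv₀ = (3·(-3) + (-5)·3 + (-2)·1; 2·(-3) + (-4)·3 + 4·1; (-3)·(-3) + (-3)·3 + 2·1) = (-26, -14, 2)
w2 = Bw1 = (3·(-26) + (-5)·(-14) + (-2)·2; 2·(-26) + (-4)·(-14) + 4·2; (-3)·(-26) + (-3)·(-14) + 2·2) = (-12, 12, 124)
w3 = Bw2 = (-344, 424, 248)
Bw3 = (-3648, -1392, 256)
w3·Bw3 = 728192; w3·w3 = 359616; μ ≈ 728192/359616 = 2.025

2.025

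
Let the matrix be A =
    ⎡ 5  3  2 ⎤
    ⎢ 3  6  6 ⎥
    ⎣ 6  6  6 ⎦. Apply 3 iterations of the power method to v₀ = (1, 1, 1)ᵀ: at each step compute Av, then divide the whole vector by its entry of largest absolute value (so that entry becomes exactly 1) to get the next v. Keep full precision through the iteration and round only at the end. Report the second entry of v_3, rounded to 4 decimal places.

Av0 = (10.00000, 15.00000, 18.00000); divide by 18.00000 → v1 = (0.55556, 0.83333, 1.00000)
Av1 = (7.27778, 12.66667, 14.33333); divide by 14.33333 → v2 = (0.50775, 0.88372, 1.00000)
Av2 = (7.18992, 12.82558, 14.34884); divide by 14.34884 → v3 = (0.50108, 0.89384, 1.00000)
Requested entry of v3: 3309/3702 = 0.8938

0.8938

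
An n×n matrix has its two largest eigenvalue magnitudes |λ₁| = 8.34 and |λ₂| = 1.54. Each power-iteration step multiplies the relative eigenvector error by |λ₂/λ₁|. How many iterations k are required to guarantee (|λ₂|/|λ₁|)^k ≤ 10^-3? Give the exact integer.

5

|λ₂/λ₁| = 1.54/8.34 = 0.18465
Need k ≥ ln(10^-3) / ln(0.18465) = -6.9078 / -1.6893 ≈ 4.089
Smallest integer k satisfying the bound: 5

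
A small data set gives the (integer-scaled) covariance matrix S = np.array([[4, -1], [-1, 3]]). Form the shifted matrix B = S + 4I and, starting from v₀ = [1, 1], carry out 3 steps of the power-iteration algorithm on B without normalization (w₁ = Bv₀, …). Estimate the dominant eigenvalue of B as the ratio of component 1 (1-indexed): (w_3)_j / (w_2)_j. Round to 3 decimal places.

B = S + 4I has rows (8, -1); (-1, 7)
w1 = Bv₀ = (7, 6)
w2 = Bw1 = (50, 35)
w3 = Bw2 = (365, 195)
Ratio: 365/50 = 7.300

7.300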